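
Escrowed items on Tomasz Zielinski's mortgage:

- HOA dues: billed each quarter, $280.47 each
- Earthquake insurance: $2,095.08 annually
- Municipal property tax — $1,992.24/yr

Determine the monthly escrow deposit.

HOA dues — $280.47 × 4 = $1,121.88 per year
Earthquake insurance — $2,095.08 per year
Municipal property tax — $1,992.24 per year
Total annual escrow = $1,121.88 + $2,095.08 + $1,992.24 = $5,209.20
Monthly escrow = $5,209.20 ÷ 12 = $434.10

$434.10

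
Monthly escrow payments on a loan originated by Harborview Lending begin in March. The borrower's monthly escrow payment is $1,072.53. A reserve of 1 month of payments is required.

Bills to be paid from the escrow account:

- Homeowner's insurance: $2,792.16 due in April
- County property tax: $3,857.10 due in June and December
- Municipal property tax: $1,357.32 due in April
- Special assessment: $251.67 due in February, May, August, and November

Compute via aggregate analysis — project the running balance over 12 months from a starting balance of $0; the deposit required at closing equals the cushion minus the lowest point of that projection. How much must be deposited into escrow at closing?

$5,040.66

Cushion = 1 × $1,072.53 = $1,072.53
Trial balance (start $0, +$1,072.53 each month, − disbursements):
  Mar: +$1,072.53 → $1,072.53
  Apr: +$1,072.53 − $4,149.48 → -$2,004.42
  May: +$1,072.53 − $251.67 → -$1,183.56
  Jun: +$1,072.53 − $3,857.10 → -$3,968.13
  Jul: +$1,072.53 → -$2,895.60
  Aug: +$1,072.53 − $251.67 → -$2,074.74
  Sep: +$1,072.53 → -$1,002.21
  Oct: +$1,072.53 → $70.32
  Nov: +$1,072.53 − $251.67 → $891.18
  Dec: +$1,072.53 − $3,857.10 → -$1,893.39
  Jan: +$1,072.53 → -$820.86
  Feb: +$1,072.53 − $251.67 → $0.00
Lowest trial balance = -$3,968.13 (Jun)
Initial deposit = cushion − low point = $1,072.53 − (-$3,968.13) = $5,040.66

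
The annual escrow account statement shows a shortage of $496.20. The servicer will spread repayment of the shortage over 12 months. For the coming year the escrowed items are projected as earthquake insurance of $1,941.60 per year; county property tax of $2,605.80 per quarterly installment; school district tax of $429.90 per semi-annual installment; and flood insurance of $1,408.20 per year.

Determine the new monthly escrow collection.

Earthquake insurance = $1,941.60 per year
County property tax = $2,605.80 × 4 = $10,423.20 per year
School district tax = $429.90 × 2 = $859.80 per year
Flood insurance = $1,408.20 per year
Total annual escrow = $14,632.80
Base monthly escrow = $14,632.80 / 12 = $1,219.40
Shortage spread = $496.20 / 12 = $41.35/mo
Adjusted monthly = $1,219.40 + $41.35 = $1,260.75

$1,260.75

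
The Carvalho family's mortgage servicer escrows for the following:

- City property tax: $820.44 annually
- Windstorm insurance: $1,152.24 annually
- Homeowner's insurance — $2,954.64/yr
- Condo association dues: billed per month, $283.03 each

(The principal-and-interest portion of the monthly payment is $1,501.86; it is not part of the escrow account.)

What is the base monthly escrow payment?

$693.64

City property tax — $820.44/yr
Windstorm insurance — $1,152.24/yr
Homeowner's insurance — $2,954.64/yr
Condo association dues — $283.03 × 12 = $3,396.36/yr
Annual escrow total = $820.44 + $1,152.24 + $2,954.64 + $3,396.36 = $8,323.68
Monthly = $8,323.68 ÷ 12 = $693.64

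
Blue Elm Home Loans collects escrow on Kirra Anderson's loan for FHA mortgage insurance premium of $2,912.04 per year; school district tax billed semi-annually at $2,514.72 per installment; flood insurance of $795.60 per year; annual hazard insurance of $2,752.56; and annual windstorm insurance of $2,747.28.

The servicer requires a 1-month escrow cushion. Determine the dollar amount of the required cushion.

$1,186.41

FHA mortgage insurance premium — $2,912.04/yr
School district tax — $2,514.72 × 2 = $5,029.44/yr
Flood insurance — $795.60/yr
Hazard insurance — $2,752.56/yr
Windstorm insurance — $2,747.28/yr
Total per year = $2,912.04 + $5,029.44 + $795.60 + $2,752.56 + $2,747.28 = $14,236.92
Monthly escrow = $14,236.92 / 12 = $1,186.41
Reserve = 1 × $1,186.41 = $1,186.41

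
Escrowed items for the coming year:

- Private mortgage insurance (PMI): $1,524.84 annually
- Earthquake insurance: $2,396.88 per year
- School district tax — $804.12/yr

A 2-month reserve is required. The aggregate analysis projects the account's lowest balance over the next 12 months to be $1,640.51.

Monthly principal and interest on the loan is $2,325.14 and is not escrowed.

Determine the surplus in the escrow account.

Private mortgage insurance (PMI): $1,524.84 per year
Earthquake insurance: $2,396.88 per year
School district tax: $804.12 per year
Combined annual = $4,725.84
Per month = $4,725.84 ÷ 12 = $393.82
Cushion = 2 × $393.82 = $787.64
Excess over cushion: $1,640.51 − $787.64 = $852.87

$852.87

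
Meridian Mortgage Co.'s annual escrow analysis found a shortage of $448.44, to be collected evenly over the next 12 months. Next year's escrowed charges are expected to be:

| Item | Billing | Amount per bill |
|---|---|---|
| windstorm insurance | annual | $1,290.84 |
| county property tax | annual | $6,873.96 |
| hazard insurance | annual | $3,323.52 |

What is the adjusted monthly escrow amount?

$994.73

Windstorm insurance = $1,290.84/yr
County property tax = $6,873.96/yr
Hazard insurance = $3,323.52/yr
Yearly total = $11,488.32
Monthly escrow = $11,488.32 / 12 = $957.36
Shortage spread = $448.44 / 12 = $37.37/mo
New monthly escrow = $957.36 + $37.37 = $994.73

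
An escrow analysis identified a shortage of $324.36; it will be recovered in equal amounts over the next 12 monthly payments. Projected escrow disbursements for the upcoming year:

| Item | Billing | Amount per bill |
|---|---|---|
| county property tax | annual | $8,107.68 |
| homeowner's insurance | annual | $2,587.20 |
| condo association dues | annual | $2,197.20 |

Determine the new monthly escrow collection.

$1,101.37

County property tax: $8,107.68
Homeowner's insurance: $2,587.20
Condo association dues: $2,197.20
Total annual escrow = $8,107.68 + $2,587.20 + $2,197.20 = $12,892.08
Monthly = $12,892.08 / 12 = $1,074.34
Shortage spread = $324.36 / 12 = $27.03/mo
Adjusted monthly = $1,074.34 + $27.03 = $1,101.37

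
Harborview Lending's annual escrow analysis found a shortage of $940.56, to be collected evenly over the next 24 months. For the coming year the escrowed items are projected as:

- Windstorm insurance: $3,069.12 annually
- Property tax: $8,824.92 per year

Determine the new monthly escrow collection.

$1,030.36

Windstorm insurance = $3,069.12
Property tax = $8,824.92
Total per year = $3,069.12 + $8,824.92 = $11,894.04
Monthly = $11,894.04 ÷ 12 = $991.17
Shortage per month = $940.56 ÷ 24 = $39.19
New monthly escrow = $991.17 + $39.19 = $1,030.36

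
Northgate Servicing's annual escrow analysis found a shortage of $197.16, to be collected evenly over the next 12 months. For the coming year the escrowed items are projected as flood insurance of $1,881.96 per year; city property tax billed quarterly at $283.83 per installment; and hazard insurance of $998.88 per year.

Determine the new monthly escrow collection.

$351.11

Flood insurance = $1,881.96/yr
City property tax = $283.83 × 4 = $1,135.32/yr
Hazard insurance = $998.88/yr
Total per year = $1,881.96 + $1,135.32 + $998.88 = $4,016.16
Monthly = $4,016.16 ÷ 12 = $334.68
Shortage per month = $197.16 / 12 = $16.43
Adjusted monthly = $334.68 + $16.43 = $351.11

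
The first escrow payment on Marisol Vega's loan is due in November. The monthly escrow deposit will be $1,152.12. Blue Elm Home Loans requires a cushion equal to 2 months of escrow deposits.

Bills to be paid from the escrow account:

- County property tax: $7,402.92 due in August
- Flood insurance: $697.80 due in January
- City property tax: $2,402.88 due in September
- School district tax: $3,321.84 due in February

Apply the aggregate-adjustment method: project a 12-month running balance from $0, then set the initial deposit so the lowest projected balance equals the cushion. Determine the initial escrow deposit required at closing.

$3,456.36

Cushion = 2 × $1,152.12 = $2,304.24
Trial balance (start $0, +$1,152.12 each month, − disbursements):
  Nov: +$1,152.12 → $1,152.12
  Dec: +$1,152.12 → $2,304.24
  Jan: +$1,152.12 − $697.80 → $2,758.56
  Feb: +$1,152.12 − $3,321.84 → $588.84
  Mar: +$1,152.12 → $1,740.96
  Apr: +$1,152.12 → $2,893.08
  May: +$1,152.12 → $4,045.20
  Jun: +$1,152.12 → $5,197.32
  Jul: +$1,152.12 → $6,349.44
  Aug: +$1,152.12 − $7,402.92 → $98.64
  Sep: +$1,152.12 − $2,402.88 → -$1,152.12
  Oct: +$1,152.12 → $0.00
Lowest trial balance = -$1,152.12 (Sep)
Initial deposit = cushion − low point = $2,304.24 − (-$1,152.12) = $3,456.36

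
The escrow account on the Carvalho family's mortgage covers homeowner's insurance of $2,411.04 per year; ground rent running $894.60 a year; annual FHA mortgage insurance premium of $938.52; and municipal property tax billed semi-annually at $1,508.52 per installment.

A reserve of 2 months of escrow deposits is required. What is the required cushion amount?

Homeowner's insurance = $2,411.04/yr
Ground rent = $894.60/yr
FHA mortgage insurance premium = $938.52/yr
Municipal property tax = $1,508.52 × 2 = $3,017.04/yr
Total per year = $2,411.04 + $894.60 + $938.52 + $3,017.04 = $7,261.20
Monthly = $7,261.20 / 12 = $605.10
Reserve = 2 × $605.10 = $1,210.20

$1,210.20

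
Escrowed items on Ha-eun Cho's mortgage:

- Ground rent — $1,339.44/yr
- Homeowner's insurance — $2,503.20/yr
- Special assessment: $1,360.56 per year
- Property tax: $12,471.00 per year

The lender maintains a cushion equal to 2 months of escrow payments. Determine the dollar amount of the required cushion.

$2,945.70

Ground rent = $1,339.44/yr
Homeowner's insurance = $2,503.20/yr
Special assessment = $1,360.56/yr
Property tax = $12,471.00/yr
Yearly total = $17,674.20
Monthly escrow = $17,674.20 / 12 = $1,472.85
Cushion = 2 × $1,472.85 = $2,945.70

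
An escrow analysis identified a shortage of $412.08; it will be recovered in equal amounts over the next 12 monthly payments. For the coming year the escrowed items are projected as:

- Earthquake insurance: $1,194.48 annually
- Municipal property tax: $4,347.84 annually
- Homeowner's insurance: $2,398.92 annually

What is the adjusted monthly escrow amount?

$696.11

Earthquake insurance: $1,194.48 per year
Municipal property tax: $4,347.84 per year
Homeowner's insurance: $2,398.92 per year
Combined annual = $7,941.24
Monthly escrow = $7,941.24 / 12 = $661.77
Shortage spread = $412.08 ÷ 12 = $34.34/mo
New monthly escrow = $661.77 + $34.34 = $696.11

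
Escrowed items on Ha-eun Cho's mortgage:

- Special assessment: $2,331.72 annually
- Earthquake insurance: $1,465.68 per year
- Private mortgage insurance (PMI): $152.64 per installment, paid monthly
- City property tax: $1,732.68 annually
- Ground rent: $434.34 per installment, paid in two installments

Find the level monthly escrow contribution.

Special assessment: $2,331.72/yr
Earthquake insurance: $1,465.68/yr
Private mortgage insurance (PMI): $152.64 × 12 = $1,831.68/yr
City property tax: $1,732.68/yr
Ground rent: $434.34 × 2 = $868.68/yr
Combined annual = $8,230.44
Per month = $8,230.44 / 12 = $685.87

$685.87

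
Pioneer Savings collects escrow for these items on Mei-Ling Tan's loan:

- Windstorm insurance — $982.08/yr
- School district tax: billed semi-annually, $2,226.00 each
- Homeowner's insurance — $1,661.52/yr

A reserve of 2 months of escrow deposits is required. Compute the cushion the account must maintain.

Windstorm insurance — $982.08
School district tax — $2,226.00 × 2 = $4,452.00
Homeowner's insurance — $1,661.52
Total annual escrow = $982.08 + $4,452.00 + $1,661.52 = $7,095.60
Monthly escrow = $7,095.60 / 12 = $591.30
Reserve = 2 × $591.30 = $1,182.60

$1,182.60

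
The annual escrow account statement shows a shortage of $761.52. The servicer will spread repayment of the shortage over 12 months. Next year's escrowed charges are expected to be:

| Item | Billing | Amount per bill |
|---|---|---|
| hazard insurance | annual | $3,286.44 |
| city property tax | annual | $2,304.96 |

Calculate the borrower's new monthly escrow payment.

Hazard insurance = $3,286.44 annually
City property tax = $2,304.96 annually
Yearly total = $5,591.40
Monthly escrow = $5,591.40 / 12 = $465.95
Shortage spread = $761.52 / 12 = $63.46/mo
New monthly escrow = $465.95 + $63.46 = $529.41

$529.41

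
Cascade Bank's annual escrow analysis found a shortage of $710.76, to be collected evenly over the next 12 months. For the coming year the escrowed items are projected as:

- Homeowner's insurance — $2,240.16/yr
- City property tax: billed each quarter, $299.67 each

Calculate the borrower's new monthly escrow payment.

$345.80

Homeowner's insurance = $2,240.16
City property tax = $299.67 × 4 = $1,198.68
Yearly total = $3,438.84
Per month = $3,438.84 ÷ 12 = $286.57
Shortage spread = $710.76 ÷ 12 = $59.23/mo
Adjusted monthly = $286.57 + $59.23 = $345.80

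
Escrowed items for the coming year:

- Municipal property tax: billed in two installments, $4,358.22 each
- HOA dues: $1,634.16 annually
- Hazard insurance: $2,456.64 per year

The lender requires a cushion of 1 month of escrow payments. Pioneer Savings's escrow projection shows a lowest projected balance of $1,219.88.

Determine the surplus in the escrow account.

$152.61

Municipal property tax: $4,358.22 × 2 = $8,716.44/yr
HOA dues: $1,634.16/yr
Hazard insurance: $2,456.64/yr
Annual escrow total = $12,807.24
Monthly escrow = $12,807.24 / 12 = $1,067.27
Required cushion = 1 × $1,067.27 = $1,067.27
Excess over cushion: $1,219.88 − $1,067.27 = $152.61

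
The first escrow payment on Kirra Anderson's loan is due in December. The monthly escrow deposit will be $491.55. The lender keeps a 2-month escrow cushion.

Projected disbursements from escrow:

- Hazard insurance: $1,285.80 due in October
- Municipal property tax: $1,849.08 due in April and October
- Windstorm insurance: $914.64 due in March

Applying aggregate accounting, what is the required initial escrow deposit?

Cushion = 2 × $491.55 = $983.10
Trial balance (start $0, +$491.55 each month, − disbursements):
  Dec: +$491.55 → $491.55
  Jan: +$491.55 → $983.10
  Feb: +$491.55 → $1,474.65
  Mar: +$491.55 − $914.64 → $1,051.56
  Apr: +$491.55 − $1,849.08 → -$305.97
  May: +$491.55 → $185.58
  Jun: +$491.55 → $677.13
  Jul: +$491.55 → $1,168.68
  Aug: +$491.55 → $1,660.23
  Sep: +$491.55 → $2,151.78
  Oct: +$491.55 − $3,134.88 → -$491.55
  Nov: +$491.55 → $0.00
Lowest trial balance = -$491.55 (Oct)
Initial deposit = cushion − low point = $983.10 − (-$491.55) = $1,474.65

$1,474.65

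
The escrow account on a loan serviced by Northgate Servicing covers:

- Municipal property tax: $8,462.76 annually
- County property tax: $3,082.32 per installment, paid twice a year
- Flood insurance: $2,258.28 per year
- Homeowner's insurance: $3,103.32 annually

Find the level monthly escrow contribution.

Municipal property tax — $8,462.76
County property tax — $3,082.32 × 2 = $6,164.64
Flood insurance — $2,258.28
Homeowner's insurance — $3,103.32
Annual escrow total = $8,462.76 + $6,164.64 + $2,258.28 + $3,103.32 = $19,989.00
Per month = $19,989.00 / 12 = $1,665.75

$1,665.75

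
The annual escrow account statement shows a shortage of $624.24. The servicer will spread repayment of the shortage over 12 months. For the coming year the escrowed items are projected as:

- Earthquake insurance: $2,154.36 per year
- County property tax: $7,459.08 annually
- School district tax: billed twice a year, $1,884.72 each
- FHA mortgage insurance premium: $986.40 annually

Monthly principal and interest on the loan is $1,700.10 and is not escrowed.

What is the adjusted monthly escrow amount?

Earthquake insurance: $2,154.36 annually
County property tax: $7,459.08 annually
School district tax: $1,884.72 × 2 = $3,769.44 annually
FHA mortgage insurance premium: $986.40 annually
Annual escrow total = $14,369.28
Monthly escrow = $14,369.28 ÷ 12 = $1,197.44
Shortage spread = $624.24 ÷ 12 = $52.02/mo
New monthly escrow = $1,197.44 + $52.02 = $1,249.46

$1,249.46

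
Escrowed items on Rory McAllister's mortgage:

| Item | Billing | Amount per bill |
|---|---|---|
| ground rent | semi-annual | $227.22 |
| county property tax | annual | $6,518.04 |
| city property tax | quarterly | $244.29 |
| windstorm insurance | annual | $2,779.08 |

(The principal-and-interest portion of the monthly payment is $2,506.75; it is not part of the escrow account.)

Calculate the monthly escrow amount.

Ground rent: $227.22 × 2 = $454.44/yr
County property tax: $6,518.04/yr
City property tax: $244.29 × 4 = $977.16/yr
Windstorm insurance: $2,779.08/yr
Annual escrow total = $454.44 + $6,518.04 + $977.16 + $2,779.08 = $10,728.72
Per month = $10,728.72 ÷ 12 = $894.06

$894.06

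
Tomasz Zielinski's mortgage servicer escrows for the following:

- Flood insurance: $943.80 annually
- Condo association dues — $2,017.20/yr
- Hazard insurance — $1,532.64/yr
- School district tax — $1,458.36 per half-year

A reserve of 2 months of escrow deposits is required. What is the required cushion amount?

Flood insurance — $943.80 per year
Condo association dues — $2,017.20 per year
Hazard insurance — $1,532.64 per year
School district tax — $1,458.36 × 2 = $2,916.72 per year
Total annual escrow = $943.80 + $2,017.20 + $1,532.64 + $2,916.72 = $7,410.36
Per month = $7,410.36 ÷ 12 = $617.53
Reserve = 2 × $617.53 = $1,235.06

$1,235.06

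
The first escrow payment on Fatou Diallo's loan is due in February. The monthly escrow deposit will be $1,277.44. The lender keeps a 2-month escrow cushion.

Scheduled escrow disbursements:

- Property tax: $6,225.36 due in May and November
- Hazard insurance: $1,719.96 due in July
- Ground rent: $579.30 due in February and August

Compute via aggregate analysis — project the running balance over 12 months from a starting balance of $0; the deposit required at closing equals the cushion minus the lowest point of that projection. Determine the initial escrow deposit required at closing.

Cushion = 2 × $1,277.44 = $2,554.88
Trial balance (start $0, +$1,277.44 each month, − disbursements):
  Feb: +$1,277.44 − $579.30 → $698.14
  Mar: +$1,277.44 → $1,975.58
  Apr: +$1,277.44 → $3,253.02
  May: +$1,277.44 − $6,225.36 → -$1,694.90
  Jun: +$1,277.44 → -$417.46
  Jul: +$1,277.44 − $1,719.96 → -$859.98
  Aug: +$1,277.44 − $579.30 → -$161.84
  Sep: +$1,277.44 → $1,115.60
  Oct: +$1,277.44 → $2,393.04
  Nov: +$1,277.44 − $6,225.36 → -$2,554.88
  Dec: +$1,277.44 → -$1,277.44
  Jan: +$1,277.44 → $0.00
Lowest trial balance = -$2,554.88 (Nov)
Initial deposit = cushion − low point = $2,554.88 − (-$2,554.88) = $5,109.76

$5,109.76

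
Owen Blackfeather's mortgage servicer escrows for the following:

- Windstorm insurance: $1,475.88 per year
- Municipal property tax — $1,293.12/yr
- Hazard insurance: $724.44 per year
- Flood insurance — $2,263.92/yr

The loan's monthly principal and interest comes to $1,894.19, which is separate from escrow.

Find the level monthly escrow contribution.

Windstorm insurance — $1,475.88 annually
Municipal property tax — $1,293.12 annually
Hazard insurance — $724.44 annually
Flood insurance — $2,263.92 annually
Total per year = $1,475.88 + $1,293.12 + $724.44 + $2,263.92 = $5,757.36
Base monthly escrow = $5,757.36 ÷ 12 = $479.78

$479.78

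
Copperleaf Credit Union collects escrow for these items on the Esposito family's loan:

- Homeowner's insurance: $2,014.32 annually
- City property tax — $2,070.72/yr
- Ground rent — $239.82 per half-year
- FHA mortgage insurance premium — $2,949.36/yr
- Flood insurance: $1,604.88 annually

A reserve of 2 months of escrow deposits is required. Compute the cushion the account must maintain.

$1,519.82

Homeowner's insurance: $2,014.32/yr
City property tax: $2,070.72/yr
Ground rent: $239.82 × 2 = $479.64/yr
FHA mortgage insurance premium: $2,949.36/yr
Flood insurance: $1,604.88/yr
Annual escrow total = $2,014.32 + $2,070.72 + $479.64 + $2,949.36 + $1,604.88 = $9,118.92
Monthly = $9,118.92 / 12 = $759.91
Cushion = 2 × $759.91 = $1,519.82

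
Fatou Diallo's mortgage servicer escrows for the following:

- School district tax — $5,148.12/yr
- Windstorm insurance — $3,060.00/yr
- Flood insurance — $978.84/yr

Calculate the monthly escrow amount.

School district tax: $5,148.12/yr
Windstorm insurance: $3,060.00/yr
Flood insurance: $978.84/yr
Total annual escrow = $5,148.12 + $3,060.00 + $978.84 = $9,186.96
Per month = $9,186.96 / 12 = $765.58

$765.58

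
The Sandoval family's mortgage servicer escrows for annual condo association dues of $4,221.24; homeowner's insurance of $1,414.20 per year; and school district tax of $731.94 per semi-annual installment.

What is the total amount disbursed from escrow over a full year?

$7,099.32

Condo association dues = $4,221.24 annually
Homeowner's insurance = $1,414.20 annually
School district tax = $731.94 × 2 = $1,463.88 annually
Annual escrow total = $4,221.24 + $1,414.20 + $1,463.88 = $7,099.32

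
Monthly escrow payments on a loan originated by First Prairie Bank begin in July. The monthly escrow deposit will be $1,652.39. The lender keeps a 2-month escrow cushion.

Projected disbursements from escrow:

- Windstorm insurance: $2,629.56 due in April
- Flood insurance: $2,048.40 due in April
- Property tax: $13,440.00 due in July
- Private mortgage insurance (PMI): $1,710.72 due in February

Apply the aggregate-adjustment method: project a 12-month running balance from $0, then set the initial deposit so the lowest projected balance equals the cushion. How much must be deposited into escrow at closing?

$15,092.39

Cushion = 2 × $1,652.39 = $3,304.78
Trial balance (start $0, +$1,652.39 each month, − disbursements):
  Jul: +$1,652.39 − $13,440.00 → -$11,787.61
  Aug: +$1,652.39 → -$10,135.22
  Sep: +$1,652.39 → -$8,482.83
  Oct: +$1,652.39 → -$6,830.44
  Nov: +$1,652.39 → -$5,178.05
  Dec: +$1,652.39 → -$3,525.66
  Jan: +$1,652.39 → -$1,873.27
  Feb: +$1,652.39 − $1,710.72 → -$1,931.60
  Mar: +$1,652.39 → -$279.21
  Apr: +$1,652.39 − $4,677.96 → -$3,304.78
  May: +$1,652.39 → -$1,652.39
  Jun: +$1,652.39 → $0.00
Lowest trial balance = -$11,787.61 (Jul)
Initial deposit = cushion − low point = $3,304.78 − (-$11,787.61) = $15,092.39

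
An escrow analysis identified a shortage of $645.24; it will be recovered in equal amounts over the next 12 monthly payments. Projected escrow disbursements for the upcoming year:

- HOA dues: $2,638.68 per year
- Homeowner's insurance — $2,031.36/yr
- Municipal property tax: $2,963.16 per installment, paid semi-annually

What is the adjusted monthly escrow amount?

$936.80

HOA dues = $2,638.68 per year
Homeowner's insurance = $2,031.36 per year
Municipal property tax = $2,963.16 × 2 = $5,926.32 per year
Combined annual = $10,596.36
Base monthly escrow = $10,596.36 ÷ 12 = $883.03
Monthly shortage recovery: $645.24 / 12 = $53.77
New monthly escrow = $883.03 + $53.77 = $936.80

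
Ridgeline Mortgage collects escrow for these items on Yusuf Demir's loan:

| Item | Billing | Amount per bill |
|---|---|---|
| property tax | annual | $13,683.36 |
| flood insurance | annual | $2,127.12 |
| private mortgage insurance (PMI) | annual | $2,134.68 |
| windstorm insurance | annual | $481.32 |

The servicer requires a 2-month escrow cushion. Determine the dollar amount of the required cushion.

Property tax — $13,683.36 annually
Flood insurance — $2,127.12 annually
Private mortgage insurance (PMI) — $2,134.68 annually
Windstorm insurance — $481.32 annually
Total annual escrow = $13,683.36 + $2,127.12 + $2,134.68 + $481.32 = $18,426.48
Monthly = $18,426.48 / 12 = $1,535.54
Reserve = 2 × $1,535.54 = $3,071.08

$3,071.08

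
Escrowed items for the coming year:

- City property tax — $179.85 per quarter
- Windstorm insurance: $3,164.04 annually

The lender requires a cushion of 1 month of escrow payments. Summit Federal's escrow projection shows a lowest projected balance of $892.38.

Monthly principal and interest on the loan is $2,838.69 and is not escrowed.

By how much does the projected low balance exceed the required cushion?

$568.76

City property tax = $179.85 × 4 = $719.40/yr
Windstorm insurance = $3,164.04/yr
Total annual escrow = $3,883.44
Base monthly escrow = $3,883.44 / 12 = $323.62
Required reserve = 1 × $323.62 = $323.62
Surplus = $892.38 − $323.62 = $568.76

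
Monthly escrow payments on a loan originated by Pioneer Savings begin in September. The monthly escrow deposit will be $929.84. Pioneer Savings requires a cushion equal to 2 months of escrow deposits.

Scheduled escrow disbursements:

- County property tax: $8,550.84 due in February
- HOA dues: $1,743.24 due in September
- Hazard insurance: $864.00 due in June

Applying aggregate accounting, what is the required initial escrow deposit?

$6,574.72

Cushion = 2 × $929.84 = $1,859.68
Trial balance (start $0, +$929.84 each month, − disbursements):
  Sep: +$929.84 − $1,743.24 → -$813.40
  Oct: +$929.84 → $116.44
  Nov: +$929.84 → $1,046.28
  Dec: +$929.84 → $1,976.12
  Jan: +$929.84 → $2,905.96
  Feb: +$929.84 − $8,550.84 → -$4,715.04
  Mar: +$929.84 → -$3,785.20
  Apr: +$929.84 → -$2,855.36
  May: +$929.84 → -$1,925.52
  Jun: +$929.84 − $864.00 → -$1,859.68
  Jul: +$929.84 → -$929.84
  Aug: +$929.84 → $0.00
Lowest trial balance = -$4,715.04 (Feb)
Initial deposit = cushion − low point = $1,859.68 − (-$4,715.04) = $6,574.72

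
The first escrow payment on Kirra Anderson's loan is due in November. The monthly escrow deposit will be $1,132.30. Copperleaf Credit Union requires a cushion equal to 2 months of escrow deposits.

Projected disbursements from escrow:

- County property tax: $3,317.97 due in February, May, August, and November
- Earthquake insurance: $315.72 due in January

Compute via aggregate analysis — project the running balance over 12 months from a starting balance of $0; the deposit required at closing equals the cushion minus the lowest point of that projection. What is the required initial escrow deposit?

Cushion = 2 × $1,132.30 = $2,264.60
Trial balance (start $0, +$1,132.30 each month, − disbursements):
  Nov: +$1,132.30 − $3,317.97 → -$2,185.67
  Dec: +$1,132.30 → -$1,053.37
  Jan: +$1,132.30 − $315.72 → -$236.79
  Feb: +$1,132.30 − $3,317.97 → -$2,422.46
  Mar: +$1,132.30 → -$1,290.16
  Apr: +$1,132.30 → -$157.86
  May: +$1,132.30 − $3,317.97 → -$2,343.53
  Jun: +$1,132.30 → -$1,211.23
  Jul: +$1,132.30 → -$78.93
  Aug: +$1,132.30 − $3,317.97 → -$2,264.60
  Sep: +$1,132.30 → -$1,132.30
  Oct: +$1,132.30 → $0.00
Lowest trial balance = -$2,422.46 (Feb)
Initial deposit = cushion − low point = $2,264.60 − (-$2,422.46) = $4,687.06

$4,687.06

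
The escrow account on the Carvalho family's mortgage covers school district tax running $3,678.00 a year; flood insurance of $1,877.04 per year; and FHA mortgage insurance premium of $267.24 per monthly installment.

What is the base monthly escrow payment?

$730.16

School district tax = $3,678.00 per year
Flood insurance = $1,877.04 per year
FHA mortgage insurance premium = $267.24 × 12 = $3,206.88 per year
Combined annual = $8,761.92
Base monthly escrow = $8,761.92 ÷ 12 = $730.16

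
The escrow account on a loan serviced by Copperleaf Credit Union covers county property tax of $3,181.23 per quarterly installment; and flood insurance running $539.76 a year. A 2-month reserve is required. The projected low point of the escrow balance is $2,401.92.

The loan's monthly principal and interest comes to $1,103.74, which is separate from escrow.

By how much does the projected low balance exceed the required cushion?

$191.14

County property tax — $3,181.23 × 4 = $12,724.92
Flood insurance — $539.76
Yearly total = $12,724.92 + $539.76 = $13,264.68
Monthly escrow = $13,264.68 / 12 = $1,105.39
Required cushion = 2 × $1,105.39 = $2,210.78
Surplus = $2,401.92 − $2,210.78 = $191.14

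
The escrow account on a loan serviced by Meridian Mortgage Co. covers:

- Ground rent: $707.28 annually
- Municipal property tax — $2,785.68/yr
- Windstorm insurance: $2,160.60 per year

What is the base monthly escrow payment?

$471.13

Ground rent — $707.28/yr
Municipal property tax — $2,785.68/yr
Windstorm insurance — $2,160.60/yr
Total per year = $707.28 + $2,785.68 + $2,160.60 = $5,653.56
Per month = $5,653.56 ÷ 12 = $471.13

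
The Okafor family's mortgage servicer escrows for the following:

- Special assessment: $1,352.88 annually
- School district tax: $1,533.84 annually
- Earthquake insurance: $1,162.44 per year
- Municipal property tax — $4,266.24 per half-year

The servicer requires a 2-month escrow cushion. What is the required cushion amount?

Special assessment: $1,352.88/yr
School district tax: $1,533.84/yr
Earthquake insurance: $1,162.44/yr
Municipal property tax: $4,266.24 × 2 = $8,532.48/yr
Yearly total = $1,352.88 + $1,533.84 + $1,162.44 + $8,532.48 = $12,581.64
Monthly escrow = $12,581.64 / 12 = $1,048.47
Cushion = 2 × $1,048.47 = $2,096.94

$2,096.94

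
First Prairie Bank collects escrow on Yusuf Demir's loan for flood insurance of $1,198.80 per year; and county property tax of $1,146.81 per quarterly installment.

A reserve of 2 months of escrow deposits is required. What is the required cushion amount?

Flood insurance: $1,198.80
County property tax: $1,146.81 × 4 = $4,587.24
Total per year = $5,786.04
Per month = $5,786.04 ÷ 12 = $482.17
Cushion = 2 × $482.17 = $964.34

$964.34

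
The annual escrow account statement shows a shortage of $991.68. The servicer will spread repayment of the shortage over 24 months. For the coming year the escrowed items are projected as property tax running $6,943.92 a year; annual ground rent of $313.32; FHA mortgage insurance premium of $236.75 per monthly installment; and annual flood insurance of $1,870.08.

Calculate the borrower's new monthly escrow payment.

$1,038.68

Property tax — $6,943.92
Ground rent — $313.32
FHA mortgage insurance premium — $236.75 × 12 = $2,841.00
Flood insurance — $1,870.08
Total per year = $6,943.92 + $313.32 + $2,841.00 + $1,870.08 = $11,968.32
Monthly = $11,968.32 / 12 = $997.36
Shortage per month = $991.68 ÷ 24 = $41.32
Adjusted monthly = $997.36 + $41.32 = $1,038.68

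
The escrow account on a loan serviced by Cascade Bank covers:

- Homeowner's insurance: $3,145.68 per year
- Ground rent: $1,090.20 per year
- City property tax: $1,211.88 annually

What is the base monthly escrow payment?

Homeowner's insurance = $3,145.68 per year
Ground rent = $1,090.20 per year
City property tax = $1,211.88 per year
Annual escrow total = $3,145.68 + $1,090.20 + $1,211.88 = $5,447.76
Monthly escrow = $5,447.76 / 12 = $453.98

$453.98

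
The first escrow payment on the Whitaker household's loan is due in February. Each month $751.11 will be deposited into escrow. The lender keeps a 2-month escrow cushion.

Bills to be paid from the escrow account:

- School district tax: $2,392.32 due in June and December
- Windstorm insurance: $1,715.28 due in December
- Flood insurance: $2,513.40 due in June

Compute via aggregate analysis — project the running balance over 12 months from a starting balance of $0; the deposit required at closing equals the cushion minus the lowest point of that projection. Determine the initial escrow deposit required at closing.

$2,652.39

Cushion = 2 × $751.11 = $1,502.22
Trial balance (start $0, +$751.11 each month, − disbursements):
  Feb: +$751.11 → $751.11
  Mar: +$751.11 → $1,502.22
  Apr: +$751.11 → $2,253.33
  May: +$751.11 → $3,004.44
  Jun: +$751.11 − $4,905.72 → -$1,150.17
  Jul: +$751.11 → -$399.06
  Aug: +$751.11 → $352.05
  Sep: +$751.11 → $1,103.16
  Oct: +$751.11 → $1,854.27
  Nov: +$751.11 → $2,605.38
  Dec: +$751.11 − $4,107.60 → -$751.11
  Jan: +$751.11 → $0.00
Lowest trial balance = -$1,150.17 (Jun)
Initial deposit = cushion − low point = $1,502.22 − (-$1,150.17) = $2,652.39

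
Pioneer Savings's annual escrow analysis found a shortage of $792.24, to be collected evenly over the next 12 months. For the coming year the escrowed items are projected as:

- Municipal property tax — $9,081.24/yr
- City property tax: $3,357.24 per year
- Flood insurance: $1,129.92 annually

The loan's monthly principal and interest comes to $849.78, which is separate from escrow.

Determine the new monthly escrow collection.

Municipal property tax — $9,081.24
City property tax — $3,357.24
Flood insurance — $1,129.92
Combined annual = $9,081.24 + $3,357.24 + $1,129.92 = $13,568.40
Monthly escrow = $13,568.40 / 12 = $1,130.70
Shortage spread = $792.24 / 12 = $66.02/mo
Adjusted monthly = $1,130.70 + $66.02 = $1,196.72

$1,196.72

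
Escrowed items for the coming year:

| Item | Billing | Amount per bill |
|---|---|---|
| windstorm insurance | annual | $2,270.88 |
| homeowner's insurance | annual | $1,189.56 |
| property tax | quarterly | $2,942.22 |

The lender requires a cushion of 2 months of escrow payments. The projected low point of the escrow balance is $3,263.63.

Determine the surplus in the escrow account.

$725.41

Windstorm insurance: $2,270.88 per year
Homeowner's insurance: $1,189.56 per year
Property tax: $2,942.22 × 4 = $11,768.88 per year
Annual escrow total = $2,270.88 + $1,189.56 + $11,768.88 = $15,229.32
Base monthly escrow = $15,229.32 ÷ 12 = $1,269.11
Cushion = 2 × $1,269.11 = $2,538.22
Surplus = $3,263.63 − $2,538.22 = $725.41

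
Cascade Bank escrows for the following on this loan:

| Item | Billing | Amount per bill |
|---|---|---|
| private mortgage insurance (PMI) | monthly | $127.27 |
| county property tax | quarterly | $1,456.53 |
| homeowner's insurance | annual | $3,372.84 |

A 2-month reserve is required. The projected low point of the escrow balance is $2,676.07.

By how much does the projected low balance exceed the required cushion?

$888.37

Private mortgage insurance (PMI) = $127.27 × 12 = $1,527.24 annually
County property tax = $1,456.53 × 4 = $5,826.12 annually
Homeowner's insurance = $3,372.84 annually
Total annual escrow = $1,527.24 + $5,826.12 + $3,372.84 = $10,726.20
Monthly = $10,726.20 ÷ 12 = $893.85
Cushion = 2 × $893.85 = $1,787.70
Excess over cushion: $2,676.07 − $1,787.70 = $888.37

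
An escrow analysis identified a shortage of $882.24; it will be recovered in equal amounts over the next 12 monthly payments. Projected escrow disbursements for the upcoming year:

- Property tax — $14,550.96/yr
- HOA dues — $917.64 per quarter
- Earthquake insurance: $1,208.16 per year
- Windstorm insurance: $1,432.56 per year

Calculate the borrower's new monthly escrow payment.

Property tax: $14,550.96
HOA dues: $917.64 × 4 = $3,670.56
Earthquake insurance: $1,208.16
Windstorm insurance: $1,432.56
Total annual escrow = $20,862.24
Base monthly escrow = $20,862.24 / 12 = $1,738.52
Shortage spread = $882.24 / 12 = $73.52/mo
New monthly escrow = $1,738.52 + $73.52 = $1,812.04

$1,812.04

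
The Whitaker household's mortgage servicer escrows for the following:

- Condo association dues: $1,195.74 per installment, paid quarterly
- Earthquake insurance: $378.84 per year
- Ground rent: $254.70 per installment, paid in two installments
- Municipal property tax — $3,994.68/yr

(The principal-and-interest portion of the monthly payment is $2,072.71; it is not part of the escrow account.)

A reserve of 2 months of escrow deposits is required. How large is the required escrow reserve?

Condo association dues: $1,195.74 × 4 = $4,782.96 per year
Earthquake insurance: $378.84 per year
Ground rent: $254.70 × 2 = $509.40 per year
Municipal property tax: $3,994.68 per year
Annual escrow total = $4,782.96 + $378.84 + $509.40 + $3,994.68 = $9,665.88
Base monthly escrow = $9,665.88 ÷ 12 = $805.49
Required cushion = 2 × $805.49 = $1,610.98

$1,610.98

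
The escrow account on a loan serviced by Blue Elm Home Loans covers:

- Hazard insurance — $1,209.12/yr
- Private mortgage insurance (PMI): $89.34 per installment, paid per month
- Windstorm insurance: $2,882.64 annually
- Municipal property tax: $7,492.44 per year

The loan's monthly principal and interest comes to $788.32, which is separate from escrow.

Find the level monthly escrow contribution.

Hazard insurance = $1,209.12/yr
Private mortgage insurance (PMI) = $89.34 × 12 = $1,072.08/yr
Windstorm insurance = $2,882.64/yr
Municipal property tax = $7,492.44/yr
Annual escrow total = $1,209.12 + $1,072.08 + $2,882.64 + $7,492.44 = $12,656.28
Per month = $12,656.28 ÷ 12 = $1,054.69

$1,054.69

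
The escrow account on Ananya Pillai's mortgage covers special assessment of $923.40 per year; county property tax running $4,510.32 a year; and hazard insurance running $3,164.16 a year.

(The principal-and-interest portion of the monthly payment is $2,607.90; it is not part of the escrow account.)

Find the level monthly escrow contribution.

$716.49

Special assessment — $923.40 annually
County property tax — $4,510.32 annually
Hazard insurance — $3,164.16 annually
Combined annual = $8,597.88
Base monthly escrow = $8,597.88 ÷ 12 = $716.49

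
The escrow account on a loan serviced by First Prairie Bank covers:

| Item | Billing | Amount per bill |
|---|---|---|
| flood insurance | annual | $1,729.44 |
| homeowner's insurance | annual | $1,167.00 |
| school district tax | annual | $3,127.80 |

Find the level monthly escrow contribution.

Flood insurance = $1,729.44/yr
Homeowner's insurance = $1,167.00/yr
School district tax = $3,127.80/yr
Total annual escrow = $6,024.24
Monthly escrow = $6,024.24 / 12 = $502.02

$502.02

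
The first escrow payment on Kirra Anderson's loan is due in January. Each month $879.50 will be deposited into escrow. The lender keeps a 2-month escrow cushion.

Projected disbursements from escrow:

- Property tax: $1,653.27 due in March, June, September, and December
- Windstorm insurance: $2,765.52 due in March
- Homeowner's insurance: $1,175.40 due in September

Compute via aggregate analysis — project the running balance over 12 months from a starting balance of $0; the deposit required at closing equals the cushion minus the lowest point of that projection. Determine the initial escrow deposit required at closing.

Cushion = 2 × $879.50 = $1,759.00
Trial balance (start $0, +$879.50 each month, − disbursements):
  Jan: +$879.50 → $879.50
  Feb: +$879.50 → $1,759.00
  Mar: +$879.50 − $4,418.79 → -$1,780.29
  Apr: +$879.50 → -$900.79
  May: +$879.50 → -$21.29
  Jun: +$879.50 − $1,653.27 → -$795.06
  Jul: +$879.50 → $84.44
  Aug: +$879.50 → $963.94
  Sep: +$879.50 − $2,828.67 → -$985.23
  Oct: +$879.50 → -$105.73
  Nov: +$879.50 → $773.77
  Dec: +$879.50 − $1,653.27 → $0.00
Lowest trial balance = -$1,780.29 (Mar)
Initial deposit = cushion − low point = $1,759.00 − (-$1,780.29) = $3,539.29

$3,539.29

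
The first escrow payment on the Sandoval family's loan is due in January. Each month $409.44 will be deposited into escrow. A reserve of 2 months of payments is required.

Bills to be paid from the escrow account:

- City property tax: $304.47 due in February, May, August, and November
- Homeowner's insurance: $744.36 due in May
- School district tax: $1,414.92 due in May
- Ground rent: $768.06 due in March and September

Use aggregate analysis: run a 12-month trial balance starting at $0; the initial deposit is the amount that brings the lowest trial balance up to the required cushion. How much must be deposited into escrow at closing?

Cushion = 2 × $409.44 = $818.88
Trial balance (start $0, +$409.44 each month, − disbursements):
  Jan: +$409.44 → $409.44
  Feb: +$409.44 − $304.47 → $514.41
  Mar: +$409.44 − $768.06 → $155.79
  Apr: +$409.44 → $565.23
  May: +$409.44 − $2,463.75 → -$1,489.08
  Jun: +$409.44 → -$1,079.64
  Jul: +$409.44 → -$670.20
  Aug: +$409.44 − $304.47 → -$565.23
  Sep: +$409.44 − $768.06 → -$923.85
  Oct: +$409.44 → -$514.41
  Nov: +$409.44 − $304.47 → -$409.44
  Dec: +$409.44 → $0.00
Lowest trial balance = -$1,489.08 (May)
Initial deposit = cushion − low point = $818.88 − (-$1,489.08) = $2,307.96

$2,307.96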